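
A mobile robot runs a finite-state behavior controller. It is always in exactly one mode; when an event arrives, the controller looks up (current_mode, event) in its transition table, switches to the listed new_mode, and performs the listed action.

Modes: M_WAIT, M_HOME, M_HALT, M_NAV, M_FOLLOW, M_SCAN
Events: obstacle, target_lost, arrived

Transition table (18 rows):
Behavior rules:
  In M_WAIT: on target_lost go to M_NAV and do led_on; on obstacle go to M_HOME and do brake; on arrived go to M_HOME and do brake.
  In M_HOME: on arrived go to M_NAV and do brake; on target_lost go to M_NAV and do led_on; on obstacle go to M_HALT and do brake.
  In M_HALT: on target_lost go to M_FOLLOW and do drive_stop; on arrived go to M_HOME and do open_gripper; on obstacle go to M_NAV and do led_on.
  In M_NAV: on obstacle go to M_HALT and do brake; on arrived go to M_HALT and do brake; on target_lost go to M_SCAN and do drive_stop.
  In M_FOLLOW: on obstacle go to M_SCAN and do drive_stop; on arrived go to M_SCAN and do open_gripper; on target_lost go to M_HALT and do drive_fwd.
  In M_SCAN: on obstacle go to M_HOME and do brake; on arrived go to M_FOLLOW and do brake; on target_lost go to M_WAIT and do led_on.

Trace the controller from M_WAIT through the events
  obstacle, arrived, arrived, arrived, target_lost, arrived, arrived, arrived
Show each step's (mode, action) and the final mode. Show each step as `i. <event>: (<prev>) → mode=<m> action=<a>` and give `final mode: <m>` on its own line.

final mode: M_NAV

1. obstacle: (M_WAIT) → mode=M_HOME action=brake
2. arrived: (M_HOME) → mode=M_NAV action=brake
3. arrived: (M_NAV) → mode=M_HALT action=brake
4. arrived: (M_HALT) → mode=M_HOME action=open_gripper
5. target_lost: (M_HOME) → mode=M_NAV action=led_on
6. arrived: (M_NAV) → mode=M_HALT action=brake
7. arrived: (M_HALT) → mode=M_HOME action=open_gripper
8. arrived: (M_HOME) → mode=M_NAV action=brake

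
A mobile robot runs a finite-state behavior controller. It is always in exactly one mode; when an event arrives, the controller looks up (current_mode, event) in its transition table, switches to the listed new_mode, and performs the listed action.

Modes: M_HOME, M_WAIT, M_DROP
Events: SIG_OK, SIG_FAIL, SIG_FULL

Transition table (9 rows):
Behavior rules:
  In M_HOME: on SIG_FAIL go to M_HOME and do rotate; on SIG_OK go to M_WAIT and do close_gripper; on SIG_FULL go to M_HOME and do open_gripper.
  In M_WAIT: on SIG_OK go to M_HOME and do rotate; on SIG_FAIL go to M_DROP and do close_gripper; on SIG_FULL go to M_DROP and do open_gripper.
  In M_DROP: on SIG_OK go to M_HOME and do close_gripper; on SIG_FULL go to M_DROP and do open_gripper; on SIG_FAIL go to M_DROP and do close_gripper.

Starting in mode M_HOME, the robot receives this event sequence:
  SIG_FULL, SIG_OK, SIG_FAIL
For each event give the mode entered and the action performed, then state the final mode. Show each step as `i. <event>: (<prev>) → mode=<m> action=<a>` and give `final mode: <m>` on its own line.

final mode: M_DROP

1. SIG_FULL: (M_HOME) → mode=M_HOME action=open_gripper
2. SIG_OK: (M_HOME) → mode=M_WAIT action=close_gripper
3. SIG_FAIL: (M_WAIT) → mode=M_DROP action=close_gripper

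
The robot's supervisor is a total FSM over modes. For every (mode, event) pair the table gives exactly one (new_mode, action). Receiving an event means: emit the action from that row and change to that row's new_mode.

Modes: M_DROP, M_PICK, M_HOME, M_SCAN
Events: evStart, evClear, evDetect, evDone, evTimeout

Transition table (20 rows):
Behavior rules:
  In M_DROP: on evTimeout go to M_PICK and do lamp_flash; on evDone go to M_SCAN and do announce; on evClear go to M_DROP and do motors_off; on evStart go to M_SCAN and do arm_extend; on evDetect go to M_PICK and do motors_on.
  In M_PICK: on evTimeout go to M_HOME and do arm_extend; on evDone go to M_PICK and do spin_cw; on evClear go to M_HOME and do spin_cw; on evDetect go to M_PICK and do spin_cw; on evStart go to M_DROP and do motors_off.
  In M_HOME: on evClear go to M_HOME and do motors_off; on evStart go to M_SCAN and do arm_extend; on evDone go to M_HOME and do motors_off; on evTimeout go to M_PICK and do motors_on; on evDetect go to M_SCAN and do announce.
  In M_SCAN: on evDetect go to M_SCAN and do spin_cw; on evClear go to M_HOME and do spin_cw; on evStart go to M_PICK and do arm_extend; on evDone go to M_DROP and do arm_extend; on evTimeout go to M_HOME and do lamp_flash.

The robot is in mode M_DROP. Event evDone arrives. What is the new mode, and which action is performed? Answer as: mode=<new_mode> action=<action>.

mode=M_SCAN action=announce

current mode = M_DROP; filter table to that mode:
  (M_DROP, evTimeout) → (M_PICK, lamp_flash)
  (M_DROP, evDone) → (M_SCAN, announce)  ← event matches
  (M_DROP, evClear) → (M_DROP, motors_off)
  (M_DROP, evStart) → (M_SCAN, arm_extend)
  (M_DROP, evDetect) → (M_PICK, motors_on)
event = evDone selects (M_SCAN, announce)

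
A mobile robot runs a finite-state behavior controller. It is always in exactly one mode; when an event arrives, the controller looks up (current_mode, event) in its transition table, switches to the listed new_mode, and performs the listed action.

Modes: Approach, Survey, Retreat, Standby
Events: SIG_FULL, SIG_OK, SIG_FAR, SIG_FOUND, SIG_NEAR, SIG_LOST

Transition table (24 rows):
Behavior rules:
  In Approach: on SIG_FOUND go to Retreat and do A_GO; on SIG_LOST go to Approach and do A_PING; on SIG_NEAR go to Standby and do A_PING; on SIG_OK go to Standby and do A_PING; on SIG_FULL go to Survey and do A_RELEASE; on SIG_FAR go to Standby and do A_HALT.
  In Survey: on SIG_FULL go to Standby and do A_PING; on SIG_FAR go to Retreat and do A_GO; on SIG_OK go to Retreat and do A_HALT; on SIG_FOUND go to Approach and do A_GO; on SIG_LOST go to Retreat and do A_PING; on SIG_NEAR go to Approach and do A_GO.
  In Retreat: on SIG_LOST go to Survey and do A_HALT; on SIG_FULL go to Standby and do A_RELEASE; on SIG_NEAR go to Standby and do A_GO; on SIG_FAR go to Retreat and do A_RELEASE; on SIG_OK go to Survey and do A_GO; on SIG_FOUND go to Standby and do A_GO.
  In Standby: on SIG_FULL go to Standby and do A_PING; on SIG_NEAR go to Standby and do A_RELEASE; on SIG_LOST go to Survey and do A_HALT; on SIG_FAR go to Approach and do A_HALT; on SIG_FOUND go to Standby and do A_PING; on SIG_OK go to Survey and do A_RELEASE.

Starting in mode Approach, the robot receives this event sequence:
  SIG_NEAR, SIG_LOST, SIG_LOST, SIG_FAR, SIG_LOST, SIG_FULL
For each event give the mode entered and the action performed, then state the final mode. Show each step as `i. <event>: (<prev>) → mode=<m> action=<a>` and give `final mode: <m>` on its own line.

1. SIG_NEAR: (Approach) → mode=Standby action=A_PING
2. SIG_LOST: (Standby) → mode=Survey action=A_HALT
3. SIG_LOST: (Survey) → mode=Retreat action=A_PING
4. SIG_FAR: (Retreat) → mode=Retreat action=A_RELEASE
5. SIG_LOST: (Retreat) → mode=Survey action=A_HALT
6. SIG_FULL: (Survey) → mode=Standby action=A_PING

final mode: Standby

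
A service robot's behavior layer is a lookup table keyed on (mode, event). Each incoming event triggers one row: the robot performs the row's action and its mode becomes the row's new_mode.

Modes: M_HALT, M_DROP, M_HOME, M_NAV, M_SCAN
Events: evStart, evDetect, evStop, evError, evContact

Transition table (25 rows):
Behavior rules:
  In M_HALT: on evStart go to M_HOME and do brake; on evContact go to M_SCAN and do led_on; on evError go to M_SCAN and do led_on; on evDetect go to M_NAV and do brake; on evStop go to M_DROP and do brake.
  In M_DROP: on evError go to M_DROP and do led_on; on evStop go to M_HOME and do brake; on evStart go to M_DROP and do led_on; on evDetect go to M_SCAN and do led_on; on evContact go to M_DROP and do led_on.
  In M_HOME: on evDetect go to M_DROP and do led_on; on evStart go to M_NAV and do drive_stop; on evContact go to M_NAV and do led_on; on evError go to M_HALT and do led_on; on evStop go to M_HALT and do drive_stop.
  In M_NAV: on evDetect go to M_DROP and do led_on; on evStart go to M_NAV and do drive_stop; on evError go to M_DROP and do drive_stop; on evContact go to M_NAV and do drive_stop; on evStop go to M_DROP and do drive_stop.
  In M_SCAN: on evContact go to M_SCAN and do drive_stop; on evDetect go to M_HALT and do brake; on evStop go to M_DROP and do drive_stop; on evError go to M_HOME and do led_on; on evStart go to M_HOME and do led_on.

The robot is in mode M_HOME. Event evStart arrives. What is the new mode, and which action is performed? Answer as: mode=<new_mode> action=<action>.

mode=M_NAV action=drive_stop

current mode = M_HOME; filter table to that mode:
  (M_HOME, evDetect) → (M_DROP, led_on)
  (M_HOME, evStart) → (M_NAV, drive_stop)  ← event matches
  (M_HOME, evContact) → (M_NAV, led_on)
  (M_HOME, evError) → (M_HALT, led_on)
  (M_HOME, evStop) → (M_HALT, drive_stop)
event = evStart selects (M_NAV, drive_stop)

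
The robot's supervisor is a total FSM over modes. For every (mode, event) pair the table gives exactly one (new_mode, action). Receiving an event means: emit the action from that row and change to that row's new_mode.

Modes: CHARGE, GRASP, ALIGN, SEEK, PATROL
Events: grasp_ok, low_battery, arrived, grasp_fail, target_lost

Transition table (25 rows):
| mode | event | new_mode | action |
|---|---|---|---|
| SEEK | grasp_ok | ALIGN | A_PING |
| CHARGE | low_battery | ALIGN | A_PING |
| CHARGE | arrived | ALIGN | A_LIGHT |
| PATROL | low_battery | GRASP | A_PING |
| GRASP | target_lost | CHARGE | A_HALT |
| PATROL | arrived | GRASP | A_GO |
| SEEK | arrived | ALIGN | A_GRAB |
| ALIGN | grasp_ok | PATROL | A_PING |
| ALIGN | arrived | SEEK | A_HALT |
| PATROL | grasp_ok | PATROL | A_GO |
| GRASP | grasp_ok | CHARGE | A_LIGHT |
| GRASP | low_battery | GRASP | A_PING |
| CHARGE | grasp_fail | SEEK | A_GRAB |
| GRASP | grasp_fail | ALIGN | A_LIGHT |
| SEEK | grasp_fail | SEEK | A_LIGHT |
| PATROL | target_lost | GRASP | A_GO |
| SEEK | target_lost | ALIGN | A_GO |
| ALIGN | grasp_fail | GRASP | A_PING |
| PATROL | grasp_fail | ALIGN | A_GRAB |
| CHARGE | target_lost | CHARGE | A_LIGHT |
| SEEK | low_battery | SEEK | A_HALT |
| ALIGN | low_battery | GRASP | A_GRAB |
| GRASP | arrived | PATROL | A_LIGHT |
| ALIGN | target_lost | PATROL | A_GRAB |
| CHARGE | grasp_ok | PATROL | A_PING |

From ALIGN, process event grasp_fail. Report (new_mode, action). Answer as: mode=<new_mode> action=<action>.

current mode = ALIGN; filter table to that mode:
  (ALIGN, grasp_ok) → (PATROL, A_PING)
  (ALIGN, arrived) → (SEEK, A_HALT)
  (ALIGN, grasp_fail) → (GRASP, A_PING)  ← event matches
  (ALIGN, low_battery) → (GRASP, A_GRAB)
  (ALIGN, target_lost) → (PATROL, A_GRAB)
event = grasp_fail selects (GRASP, A_PING)

mode=GRASP action=A_PING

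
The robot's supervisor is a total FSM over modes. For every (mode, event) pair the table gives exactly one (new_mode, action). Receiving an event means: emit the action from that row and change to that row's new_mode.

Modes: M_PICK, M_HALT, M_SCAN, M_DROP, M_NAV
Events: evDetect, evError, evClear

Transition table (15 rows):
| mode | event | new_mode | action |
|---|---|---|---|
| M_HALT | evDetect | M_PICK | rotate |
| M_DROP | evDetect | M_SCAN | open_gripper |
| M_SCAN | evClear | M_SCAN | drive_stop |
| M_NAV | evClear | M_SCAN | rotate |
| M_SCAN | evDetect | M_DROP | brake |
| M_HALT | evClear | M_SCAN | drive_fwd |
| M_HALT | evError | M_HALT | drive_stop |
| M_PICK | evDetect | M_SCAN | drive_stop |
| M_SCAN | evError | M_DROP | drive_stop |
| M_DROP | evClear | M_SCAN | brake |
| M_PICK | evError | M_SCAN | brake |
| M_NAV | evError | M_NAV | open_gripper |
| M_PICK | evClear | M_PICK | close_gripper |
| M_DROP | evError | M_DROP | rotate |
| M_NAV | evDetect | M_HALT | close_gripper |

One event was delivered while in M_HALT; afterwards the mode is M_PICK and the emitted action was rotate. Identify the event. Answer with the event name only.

try evDetect: (M_HALT, evDetect) → (M_PICK, rotate)  ← matches
try evError: (M_HALT, evError) → (M_HALT, drive_stop)
try evClear: (M_HALT, evClear) → (M_SCAN, drive_fwd)

evDetect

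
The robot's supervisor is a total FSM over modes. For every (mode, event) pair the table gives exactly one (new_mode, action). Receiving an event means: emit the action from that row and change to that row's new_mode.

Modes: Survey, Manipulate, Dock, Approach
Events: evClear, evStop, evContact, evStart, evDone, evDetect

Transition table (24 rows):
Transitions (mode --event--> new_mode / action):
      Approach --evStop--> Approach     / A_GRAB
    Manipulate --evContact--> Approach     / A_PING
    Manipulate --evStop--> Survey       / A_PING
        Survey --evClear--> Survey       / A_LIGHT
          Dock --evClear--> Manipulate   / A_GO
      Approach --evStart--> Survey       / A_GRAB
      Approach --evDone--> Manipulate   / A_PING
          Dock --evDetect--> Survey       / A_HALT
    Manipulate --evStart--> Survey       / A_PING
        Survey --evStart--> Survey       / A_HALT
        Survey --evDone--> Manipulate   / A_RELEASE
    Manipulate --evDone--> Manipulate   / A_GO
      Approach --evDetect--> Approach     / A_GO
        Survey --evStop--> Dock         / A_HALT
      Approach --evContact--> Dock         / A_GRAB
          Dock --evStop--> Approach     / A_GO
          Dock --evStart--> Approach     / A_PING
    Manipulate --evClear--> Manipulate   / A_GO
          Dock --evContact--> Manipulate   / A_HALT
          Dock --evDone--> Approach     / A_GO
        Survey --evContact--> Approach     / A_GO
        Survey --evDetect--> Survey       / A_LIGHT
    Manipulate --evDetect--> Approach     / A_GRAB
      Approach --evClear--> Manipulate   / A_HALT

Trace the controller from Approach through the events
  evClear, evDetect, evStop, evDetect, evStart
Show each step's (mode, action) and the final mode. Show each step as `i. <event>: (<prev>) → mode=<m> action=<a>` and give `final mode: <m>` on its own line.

final mode: Survey

1. evClear: (Approach) → mode=Manipulate action=A_HALT
2. evDetect: (Manipulate) → mode=Approach action=A_GRAB
3. evStop: (Approach) → mode=Approach action=A_GRAB
4. evDetect: (Approach) → mode=Approach action=A_GO
5. evStart: (Approach) → mode=Survey action=A_GRAB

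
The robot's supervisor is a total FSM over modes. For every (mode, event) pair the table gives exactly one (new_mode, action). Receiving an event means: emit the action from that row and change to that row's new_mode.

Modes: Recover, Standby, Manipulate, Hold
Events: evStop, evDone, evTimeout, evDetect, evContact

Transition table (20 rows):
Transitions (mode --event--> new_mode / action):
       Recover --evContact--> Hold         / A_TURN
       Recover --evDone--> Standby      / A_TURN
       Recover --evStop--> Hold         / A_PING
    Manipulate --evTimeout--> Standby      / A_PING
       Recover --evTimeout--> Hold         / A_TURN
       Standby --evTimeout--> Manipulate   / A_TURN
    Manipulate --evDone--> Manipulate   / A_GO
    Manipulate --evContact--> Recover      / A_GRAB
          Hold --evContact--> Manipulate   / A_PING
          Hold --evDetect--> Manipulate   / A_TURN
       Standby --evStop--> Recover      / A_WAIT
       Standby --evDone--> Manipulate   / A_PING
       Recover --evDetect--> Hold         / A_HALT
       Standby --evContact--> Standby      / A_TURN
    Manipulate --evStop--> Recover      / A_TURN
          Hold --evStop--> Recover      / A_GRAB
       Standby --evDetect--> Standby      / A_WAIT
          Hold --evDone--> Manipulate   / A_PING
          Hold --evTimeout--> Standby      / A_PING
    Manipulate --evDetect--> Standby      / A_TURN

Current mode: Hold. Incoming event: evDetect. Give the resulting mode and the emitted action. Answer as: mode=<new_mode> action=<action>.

mode=Manipulate action=A_TURN

current mode = Hold; filter table to that mode:
  (Hold, evContact) → (Manipulate, A_PING)
  (Hold, evDetect) → (Manipulate, A_TURN)  ← event matches
  (Hold, evStop) → (Recover, A_GRAB)
  (Hold, evDone) → (Manipulate, A_PING)
  (Hold, evTimeout) → (Standby, A_PING)
event = evDetect selects (Manipulate, A_TURN)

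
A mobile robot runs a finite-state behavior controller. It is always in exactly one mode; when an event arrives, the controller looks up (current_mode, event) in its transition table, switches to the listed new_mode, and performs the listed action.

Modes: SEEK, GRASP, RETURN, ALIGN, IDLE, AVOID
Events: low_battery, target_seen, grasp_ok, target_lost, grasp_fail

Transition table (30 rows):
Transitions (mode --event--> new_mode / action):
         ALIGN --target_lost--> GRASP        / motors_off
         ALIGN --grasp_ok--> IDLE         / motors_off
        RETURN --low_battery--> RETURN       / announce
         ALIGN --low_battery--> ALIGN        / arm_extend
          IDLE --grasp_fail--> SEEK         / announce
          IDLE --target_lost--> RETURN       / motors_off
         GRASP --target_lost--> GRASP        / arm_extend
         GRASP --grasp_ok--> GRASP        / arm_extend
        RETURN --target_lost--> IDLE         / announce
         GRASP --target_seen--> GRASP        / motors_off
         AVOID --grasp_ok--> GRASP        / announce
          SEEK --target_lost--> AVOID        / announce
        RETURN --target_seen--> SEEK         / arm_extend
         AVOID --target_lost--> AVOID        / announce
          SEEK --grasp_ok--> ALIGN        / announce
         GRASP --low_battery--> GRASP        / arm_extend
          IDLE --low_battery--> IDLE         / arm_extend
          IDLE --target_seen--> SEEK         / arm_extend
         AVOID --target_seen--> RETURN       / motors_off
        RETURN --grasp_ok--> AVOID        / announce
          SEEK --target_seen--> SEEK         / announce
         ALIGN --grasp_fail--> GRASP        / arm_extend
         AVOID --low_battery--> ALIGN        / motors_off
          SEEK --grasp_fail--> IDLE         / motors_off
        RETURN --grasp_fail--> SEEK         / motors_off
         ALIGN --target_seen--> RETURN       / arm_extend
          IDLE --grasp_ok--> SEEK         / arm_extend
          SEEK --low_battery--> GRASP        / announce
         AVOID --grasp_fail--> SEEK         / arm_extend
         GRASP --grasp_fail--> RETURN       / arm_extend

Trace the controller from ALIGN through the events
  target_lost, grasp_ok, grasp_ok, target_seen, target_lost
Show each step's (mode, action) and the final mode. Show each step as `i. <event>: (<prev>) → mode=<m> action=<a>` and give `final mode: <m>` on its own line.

final mode: GRASP

1. target_lost: (ALIGN) → mode=GRASP action=motors_off
2. grasp_ok: (GRASP) → mode=GRASP action=arm_extend
3. grasp_ok: (GRASP) → mode=GRASP action=arm_extend
4. target_seen: (GRASP) → mode=GRASP action=motors_off
5. target_lost: (GRASP) → mode=GRASP action=arm_extend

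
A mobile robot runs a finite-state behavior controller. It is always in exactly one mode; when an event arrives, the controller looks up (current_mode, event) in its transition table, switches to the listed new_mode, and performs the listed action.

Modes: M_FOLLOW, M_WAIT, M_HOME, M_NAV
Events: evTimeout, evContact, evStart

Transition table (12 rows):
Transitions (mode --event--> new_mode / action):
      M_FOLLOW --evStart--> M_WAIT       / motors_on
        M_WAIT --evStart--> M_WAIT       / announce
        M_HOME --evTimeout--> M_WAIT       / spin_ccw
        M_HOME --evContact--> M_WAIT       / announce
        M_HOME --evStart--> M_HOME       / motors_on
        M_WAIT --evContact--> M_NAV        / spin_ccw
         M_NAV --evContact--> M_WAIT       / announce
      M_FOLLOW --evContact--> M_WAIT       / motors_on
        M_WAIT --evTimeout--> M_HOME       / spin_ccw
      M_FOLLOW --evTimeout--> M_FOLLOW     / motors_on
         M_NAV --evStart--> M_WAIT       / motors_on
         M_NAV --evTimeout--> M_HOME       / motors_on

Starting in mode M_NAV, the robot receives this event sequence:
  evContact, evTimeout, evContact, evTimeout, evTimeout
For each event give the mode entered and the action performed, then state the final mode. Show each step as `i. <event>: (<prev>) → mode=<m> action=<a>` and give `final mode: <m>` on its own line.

final mode: M_WAIT

1. evContact: (M_NAV) → mode=M_WAIT action=announce
2. evTimeout: (M_WAIT) → mode=M_HOME action=spin_ccw
3. evContact: (M_HOME) → mode=M_WAIT action=announce
4. evTimeout: (M_WAIT) → mode=M_HOME action=spin_ccw
5. evTimeout: (M_HOME) → mode=M_WAIT action=spin_ccw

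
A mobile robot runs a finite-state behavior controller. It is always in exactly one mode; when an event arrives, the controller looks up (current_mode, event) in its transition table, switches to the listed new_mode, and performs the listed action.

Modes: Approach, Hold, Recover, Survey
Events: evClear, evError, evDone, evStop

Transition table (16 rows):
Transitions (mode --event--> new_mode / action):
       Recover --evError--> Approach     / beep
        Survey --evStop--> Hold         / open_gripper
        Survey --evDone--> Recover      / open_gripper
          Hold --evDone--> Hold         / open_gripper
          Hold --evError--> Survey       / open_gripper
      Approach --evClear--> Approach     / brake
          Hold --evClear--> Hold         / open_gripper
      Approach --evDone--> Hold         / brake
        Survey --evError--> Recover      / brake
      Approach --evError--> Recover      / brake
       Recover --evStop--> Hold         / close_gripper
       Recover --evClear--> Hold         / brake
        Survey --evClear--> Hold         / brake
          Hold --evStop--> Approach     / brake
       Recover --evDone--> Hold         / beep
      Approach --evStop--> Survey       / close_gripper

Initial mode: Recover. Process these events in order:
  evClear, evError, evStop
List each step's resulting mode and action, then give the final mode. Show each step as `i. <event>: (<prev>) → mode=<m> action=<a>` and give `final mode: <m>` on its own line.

1. evClear: (Recover) → mode=Hold action=brake
2. evError: (Hold) → mode=Survey action=open_gripper
3. evStop: (Survey) → mode=Hold action=open_gripper

final mode: Hold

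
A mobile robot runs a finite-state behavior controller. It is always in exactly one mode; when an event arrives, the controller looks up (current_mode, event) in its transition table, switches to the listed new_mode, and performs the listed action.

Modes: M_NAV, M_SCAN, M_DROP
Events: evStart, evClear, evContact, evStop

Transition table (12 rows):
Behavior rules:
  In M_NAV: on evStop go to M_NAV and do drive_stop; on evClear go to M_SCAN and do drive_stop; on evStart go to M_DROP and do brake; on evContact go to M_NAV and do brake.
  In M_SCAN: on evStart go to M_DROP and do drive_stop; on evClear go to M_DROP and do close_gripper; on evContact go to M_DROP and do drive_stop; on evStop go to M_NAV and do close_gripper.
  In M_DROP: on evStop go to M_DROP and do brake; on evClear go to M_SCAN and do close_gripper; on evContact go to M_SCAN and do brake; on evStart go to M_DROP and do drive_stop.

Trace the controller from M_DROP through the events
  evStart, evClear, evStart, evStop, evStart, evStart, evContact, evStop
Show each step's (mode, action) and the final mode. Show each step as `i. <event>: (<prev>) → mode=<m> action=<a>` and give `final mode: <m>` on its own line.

1. evStart: (M_DROP) → mode=M_DROP action=drive_stop
2. evClear: (M_DROP) → mode=M_SCAN action=close_gripper
3. evStart: (M_SCAN) → mode=M_DROP action=drive_stop
4. evStop: (M_DROP) → mode=M_DROP action=brake
5. evStart: (M_DROP) → mode=M_DROP action=drive_stop
6. evStart: (M_DROP) → mode=M_DROP action=drive_stop
7. evContact: (M_DROP) → mode=M_SCAN action=brake
8. evStop: (M_SCAN) → mode=M_NAV action=close_gripper

final mode: M_NAV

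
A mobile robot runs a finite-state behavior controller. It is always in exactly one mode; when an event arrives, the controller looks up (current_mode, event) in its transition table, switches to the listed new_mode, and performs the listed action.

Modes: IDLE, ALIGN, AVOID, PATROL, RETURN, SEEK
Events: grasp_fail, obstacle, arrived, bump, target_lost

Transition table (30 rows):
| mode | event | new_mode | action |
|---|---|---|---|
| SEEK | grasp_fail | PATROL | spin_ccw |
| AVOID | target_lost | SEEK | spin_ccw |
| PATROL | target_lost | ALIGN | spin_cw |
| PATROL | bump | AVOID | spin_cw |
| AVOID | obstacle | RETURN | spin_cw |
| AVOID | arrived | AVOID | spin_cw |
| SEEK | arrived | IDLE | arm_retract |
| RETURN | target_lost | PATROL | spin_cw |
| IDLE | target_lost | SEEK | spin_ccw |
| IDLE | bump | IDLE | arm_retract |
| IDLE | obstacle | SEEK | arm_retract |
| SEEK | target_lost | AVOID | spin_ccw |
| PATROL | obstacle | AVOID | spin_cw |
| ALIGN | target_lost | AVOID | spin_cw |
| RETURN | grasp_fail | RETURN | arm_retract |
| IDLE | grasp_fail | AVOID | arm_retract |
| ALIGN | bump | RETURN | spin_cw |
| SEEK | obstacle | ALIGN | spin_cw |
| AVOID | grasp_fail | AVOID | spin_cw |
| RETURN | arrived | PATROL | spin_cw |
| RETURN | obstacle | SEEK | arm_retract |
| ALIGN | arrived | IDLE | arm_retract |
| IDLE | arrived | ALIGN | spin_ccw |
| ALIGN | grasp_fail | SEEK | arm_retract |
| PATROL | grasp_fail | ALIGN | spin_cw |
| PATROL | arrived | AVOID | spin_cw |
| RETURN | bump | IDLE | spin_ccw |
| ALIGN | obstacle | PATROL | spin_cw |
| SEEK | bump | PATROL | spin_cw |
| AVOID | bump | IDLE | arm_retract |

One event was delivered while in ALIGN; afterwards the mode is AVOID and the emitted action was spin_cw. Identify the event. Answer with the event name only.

try grasp_fail: (ALIGN, grasp_fail) → (SEEK, arm_retract)
try obstacle: (ALIGN, obstacle) → (PATROL, spin_cw)
try arrived: (ALIGN, arrived) → (IDLE, arm_retract)
try bump: (ALIGN, bump) → (RETURN, spin_cw)
try target_lost: (ALIGN, target_lost) → (AVOID, spin_cw)  ← matches

target_lost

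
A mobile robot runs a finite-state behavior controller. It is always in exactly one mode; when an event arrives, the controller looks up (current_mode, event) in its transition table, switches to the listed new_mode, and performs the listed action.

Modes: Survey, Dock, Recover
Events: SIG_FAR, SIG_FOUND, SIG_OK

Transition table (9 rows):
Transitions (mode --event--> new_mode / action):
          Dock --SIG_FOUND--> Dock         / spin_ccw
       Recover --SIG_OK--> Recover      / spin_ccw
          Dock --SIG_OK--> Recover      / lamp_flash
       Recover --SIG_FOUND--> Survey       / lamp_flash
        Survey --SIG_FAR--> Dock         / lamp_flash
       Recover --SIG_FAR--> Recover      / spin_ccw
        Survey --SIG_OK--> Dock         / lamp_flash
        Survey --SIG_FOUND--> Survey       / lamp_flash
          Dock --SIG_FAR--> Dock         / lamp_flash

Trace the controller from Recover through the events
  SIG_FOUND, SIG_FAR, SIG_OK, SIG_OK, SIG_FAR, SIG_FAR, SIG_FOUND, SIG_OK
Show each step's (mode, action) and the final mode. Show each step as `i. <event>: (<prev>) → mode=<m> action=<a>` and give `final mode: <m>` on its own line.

final mode: Dock

1. SIG_FOUND: (Recover) → mode=Survey action=lamp_flash
2. SIG_FAR: (Survey) → mode=Dock action=lamp_flash
3. SIG_OK: (Dock) → mode=Recover action=lamp_flash
4. SIG_OK: (Recover) → mode=Recover action=spin_ccw
5. SIG_FAR: (Recover) → mode=Recover action=spin_ccw
6. SIG_FAR: (Recover) → mode=Recover action=spin_ccw
7. SIG_FOUND: (Recover) → mode=Survey action=lamp_flash
8. SIG_OK: (Survey) → mode=Dock action=lamp_flash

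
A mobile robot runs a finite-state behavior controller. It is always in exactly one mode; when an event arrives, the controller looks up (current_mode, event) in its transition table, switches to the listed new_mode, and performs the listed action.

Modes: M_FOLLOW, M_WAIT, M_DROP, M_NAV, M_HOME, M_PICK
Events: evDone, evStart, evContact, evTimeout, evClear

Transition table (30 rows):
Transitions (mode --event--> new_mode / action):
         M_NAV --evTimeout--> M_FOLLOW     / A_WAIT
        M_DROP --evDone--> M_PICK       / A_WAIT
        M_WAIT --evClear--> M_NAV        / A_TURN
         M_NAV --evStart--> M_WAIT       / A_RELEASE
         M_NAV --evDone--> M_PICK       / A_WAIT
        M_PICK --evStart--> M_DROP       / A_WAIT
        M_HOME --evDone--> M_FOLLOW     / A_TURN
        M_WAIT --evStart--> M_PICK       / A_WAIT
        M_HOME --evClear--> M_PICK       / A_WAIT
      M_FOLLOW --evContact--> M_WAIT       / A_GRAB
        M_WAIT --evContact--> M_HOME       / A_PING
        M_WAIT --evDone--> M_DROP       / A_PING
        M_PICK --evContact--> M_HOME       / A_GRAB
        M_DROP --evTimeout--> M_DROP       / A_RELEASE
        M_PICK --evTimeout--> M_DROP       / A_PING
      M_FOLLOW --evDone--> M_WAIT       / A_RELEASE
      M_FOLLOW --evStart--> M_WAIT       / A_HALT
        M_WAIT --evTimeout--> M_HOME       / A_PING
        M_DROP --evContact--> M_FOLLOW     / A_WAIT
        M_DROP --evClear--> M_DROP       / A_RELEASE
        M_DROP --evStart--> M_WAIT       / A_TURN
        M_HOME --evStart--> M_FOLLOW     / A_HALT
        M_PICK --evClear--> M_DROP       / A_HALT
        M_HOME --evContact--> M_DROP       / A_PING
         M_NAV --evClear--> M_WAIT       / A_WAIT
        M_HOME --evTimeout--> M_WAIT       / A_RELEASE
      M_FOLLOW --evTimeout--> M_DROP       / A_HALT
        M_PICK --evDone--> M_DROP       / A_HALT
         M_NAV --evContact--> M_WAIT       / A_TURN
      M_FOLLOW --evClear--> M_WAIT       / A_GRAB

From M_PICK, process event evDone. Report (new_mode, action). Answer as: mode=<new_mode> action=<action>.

current mode = M_PICK; filter table to that mode:
  (M_PICK, evStart) → (M_DROP, A_WAIT)
  (M_PICK, evContact) → (M_HOME, A_GRAB)
  (M_PICK, evTimeout) → (M_DROP, A_PING)
  (M_PICK, evClear) → (M_DROP, A_HALT)
  (M_PICK, evDone) → (M_DROP, A_HALT)  ← event matches
event = evDone selects (M_DROP, A_HALT)

mode=M_DROP action=A_HALT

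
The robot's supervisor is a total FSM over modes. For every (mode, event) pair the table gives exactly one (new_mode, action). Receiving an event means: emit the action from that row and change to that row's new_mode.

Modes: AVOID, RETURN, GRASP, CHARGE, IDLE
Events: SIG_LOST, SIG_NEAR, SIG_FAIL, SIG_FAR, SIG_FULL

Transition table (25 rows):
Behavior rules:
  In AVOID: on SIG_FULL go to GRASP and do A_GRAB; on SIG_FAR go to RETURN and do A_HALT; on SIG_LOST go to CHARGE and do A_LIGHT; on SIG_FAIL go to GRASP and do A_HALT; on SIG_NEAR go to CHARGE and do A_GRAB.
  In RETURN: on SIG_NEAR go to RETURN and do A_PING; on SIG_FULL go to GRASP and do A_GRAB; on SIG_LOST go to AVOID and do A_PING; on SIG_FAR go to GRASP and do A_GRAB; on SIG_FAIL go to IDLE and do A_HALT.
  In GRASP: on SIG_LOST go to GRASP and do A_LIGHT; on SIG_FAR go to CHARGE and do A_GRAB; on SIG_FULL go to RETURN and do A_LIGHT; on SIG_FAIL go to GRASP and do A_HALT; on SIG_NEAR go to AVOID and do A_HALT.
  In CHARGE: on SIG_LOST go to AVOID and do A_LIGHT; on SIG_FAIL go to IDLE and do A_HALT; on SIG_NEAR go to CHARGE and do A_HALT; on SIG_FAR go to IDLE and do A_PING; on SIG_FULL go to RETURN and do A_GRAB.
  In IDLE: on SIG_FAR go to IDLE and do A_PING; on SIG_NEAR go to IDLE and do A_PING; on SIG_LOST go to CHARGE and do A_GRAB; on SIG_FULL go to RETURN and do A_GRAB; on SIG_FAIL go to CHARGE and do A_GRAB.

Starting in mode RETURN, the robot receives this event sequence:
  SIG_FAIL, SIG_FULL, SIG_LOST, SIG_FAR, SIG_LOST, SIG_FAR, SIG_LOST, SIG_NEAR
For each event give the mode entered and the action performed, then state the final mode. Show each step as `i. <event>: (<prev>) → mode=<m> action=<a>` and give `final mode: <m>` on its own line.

final mode: CHARGE

1. SIG_FAIL: (RETURN) → mode=IDLE action=A_HALT
2. SIG_FULL: (IDLE) → mode=RETURN action=A_GRAB
3. SIG_LOST: (RETURN) → mode=AVOID action=A_PING
4. SIG_FAR: (AVOID) → mode=RETURN action=A_HALT
5. SIG_LOST: (RETURN) → mode=AVOID action=A_PING
6. SIG_FAR: (AVOID) → mode=RETURN action=A_HALT
7. SIG_LOST: (RETURN) → mode=AVOID action=A_PING
8. SIG_NEAR: (AVOID) → mode=CHARGE action=A_GRAB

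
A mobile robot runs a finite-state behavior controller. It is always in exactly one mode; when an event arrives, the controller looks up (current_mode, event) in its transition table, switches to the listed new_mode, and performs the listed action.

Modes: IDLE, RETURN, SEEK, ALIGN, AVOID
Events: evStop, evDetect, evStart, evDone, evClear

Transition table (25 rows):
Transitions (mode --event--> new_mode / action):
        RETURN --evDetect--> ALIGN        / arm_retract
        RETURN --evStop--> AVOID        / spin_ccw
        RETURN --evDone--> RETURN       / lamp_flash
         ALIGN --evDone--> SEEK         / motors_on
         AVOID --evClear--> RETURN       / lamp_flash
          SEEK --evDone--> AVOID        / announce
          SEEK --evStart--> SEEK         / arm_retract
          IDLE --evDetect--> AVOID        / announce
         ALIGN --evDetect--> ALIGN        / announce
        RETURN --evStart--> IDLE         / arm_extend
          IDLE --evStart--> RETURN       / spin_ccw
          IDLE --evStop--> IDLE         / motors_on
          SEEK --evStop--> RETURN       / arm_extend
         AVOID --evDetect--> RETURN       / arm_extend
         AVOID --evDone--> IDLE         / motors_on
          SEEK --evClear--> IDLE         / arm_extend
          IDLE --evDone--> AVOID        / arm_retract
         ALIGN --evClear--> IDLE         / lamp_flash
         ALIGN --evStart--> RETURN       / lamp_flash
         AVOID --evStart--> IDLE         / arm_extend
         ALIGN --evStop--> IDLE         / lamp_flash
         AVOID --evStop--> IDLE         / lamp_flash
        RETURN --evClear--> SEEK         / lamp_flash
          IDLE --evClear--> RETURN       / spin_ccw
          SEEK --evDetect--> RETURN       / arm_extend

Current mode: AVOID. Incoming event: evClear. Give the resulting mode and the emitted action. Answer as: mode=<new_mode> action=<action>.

current mode = AVOID; filter table to that mode:
  (AVOID, evClear) → (RETURN, lamp_flash)  ← event matches
  (AVOID, evDetect) → (RETURN, arm_extend)
  (AVOID, evDone) → (IDLE, motors_on)
  (AVOID, evStart) → (IDLE, arm_extend)
  (AVOID, evStop) → (IDLE, lamp_flash)
event = evClear selects (RETURN, lamp_flash)

mode=RETURN action=lamp_flash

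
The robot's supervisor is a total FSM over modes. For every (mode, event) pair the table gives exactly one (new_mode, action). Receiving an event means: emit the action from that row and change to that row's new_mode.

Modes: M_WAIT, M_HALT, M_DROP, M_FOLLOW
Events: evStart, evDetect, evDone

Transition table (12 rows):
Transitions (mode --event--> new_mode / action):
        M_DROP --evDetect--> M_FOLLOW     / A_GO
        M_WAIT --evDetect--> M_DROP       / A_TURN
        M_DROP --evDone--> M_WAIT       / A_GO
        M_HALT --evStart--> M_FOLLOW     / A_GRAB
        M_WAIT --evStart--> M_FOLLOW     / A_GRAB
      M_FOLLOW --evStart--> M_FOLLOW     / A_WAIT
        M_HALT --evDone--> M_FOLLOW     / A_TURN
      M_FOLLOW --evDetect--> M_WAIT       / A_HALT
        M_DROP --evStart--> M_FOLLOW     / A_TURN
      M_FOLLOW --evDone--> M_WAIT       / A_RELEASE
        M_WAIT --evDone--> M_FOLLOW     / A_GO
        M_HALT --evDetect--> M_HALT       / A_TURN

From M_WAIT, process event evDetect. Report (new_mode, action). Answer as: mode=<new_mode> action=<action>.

mode=M_DROP action=A_TURN

current mode = M_WAIT; filter table to that mode:
  (M_WAIT, evDetect) → (M_DROP, A_TURN)  ← event matches
  (M_WAIT, evStart) → (M_FOLLOW, A_GRAB)
  (M_WAIT, evDone) → (M_FOLLOW, A_GO)
event = evDetect selects (M_DROP, A_TURN)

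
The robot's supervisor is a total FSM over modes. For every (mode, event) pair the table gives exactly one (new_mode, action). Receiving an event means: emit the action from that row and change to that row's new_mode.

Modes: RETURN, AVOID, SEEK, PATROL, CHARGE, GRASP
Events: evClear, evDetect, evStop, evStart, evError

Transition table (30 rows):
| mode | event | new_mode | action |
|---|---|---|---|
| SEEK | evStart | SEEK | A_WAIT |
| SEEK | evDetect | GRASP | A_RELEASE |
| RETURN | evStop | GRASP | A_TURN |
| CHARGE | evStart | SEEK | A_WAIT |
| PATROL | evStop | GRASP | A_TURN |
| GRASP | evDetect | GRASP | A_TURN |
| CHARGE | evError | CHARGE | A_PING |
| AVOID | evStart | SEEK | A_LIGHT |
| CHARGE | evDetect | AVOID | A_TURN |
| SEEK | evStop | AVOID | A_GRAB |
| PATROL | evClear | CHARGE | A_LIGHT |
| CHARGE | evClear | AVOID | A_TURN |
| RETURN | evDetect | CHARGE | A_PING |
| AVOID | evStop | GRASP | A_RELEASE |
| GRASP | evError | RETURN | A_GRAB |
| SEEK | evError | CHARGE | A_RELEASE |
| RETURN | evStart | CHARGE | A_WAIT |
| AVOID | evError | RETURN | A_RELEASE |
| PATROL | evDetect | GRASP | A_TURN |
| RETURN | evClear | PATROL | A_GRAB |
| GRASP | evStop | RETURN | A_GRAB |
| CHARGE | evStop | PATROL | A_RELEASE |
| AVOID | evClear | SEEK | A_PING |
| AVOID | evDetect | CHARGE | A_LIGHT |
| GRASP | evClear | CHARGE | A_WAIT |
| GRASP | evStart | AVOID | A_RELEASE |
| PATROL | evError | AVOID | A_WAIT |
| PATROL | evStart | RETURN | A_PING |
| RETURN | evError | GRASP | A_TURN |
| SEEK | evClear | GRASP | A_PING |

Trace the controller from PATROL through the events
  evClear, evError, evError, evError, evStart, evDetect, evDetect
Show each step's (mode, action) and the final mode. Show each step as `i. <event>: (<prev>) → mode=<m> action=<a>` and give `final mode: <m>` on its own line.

1. evClear: (PATROL) → mode=CHARGE action=A_LIGHT
2. evError: (CHARGE) → mode=CHARGE action=A_PING
3. evError: (CHARGE) → mode=CHARGE action=A_PING
4. evError: (CHARGE) → mode=CHARGE action=A_PING
5. evStart: (CHARGE) → mode=SEEK action=A_WAIT
6. evDetect: (SEEK) → mode=GRASP action=A_RELEASE
7. evDetect: (GRASP) → mode=GRASP action=A_TURN

final mode: GRASP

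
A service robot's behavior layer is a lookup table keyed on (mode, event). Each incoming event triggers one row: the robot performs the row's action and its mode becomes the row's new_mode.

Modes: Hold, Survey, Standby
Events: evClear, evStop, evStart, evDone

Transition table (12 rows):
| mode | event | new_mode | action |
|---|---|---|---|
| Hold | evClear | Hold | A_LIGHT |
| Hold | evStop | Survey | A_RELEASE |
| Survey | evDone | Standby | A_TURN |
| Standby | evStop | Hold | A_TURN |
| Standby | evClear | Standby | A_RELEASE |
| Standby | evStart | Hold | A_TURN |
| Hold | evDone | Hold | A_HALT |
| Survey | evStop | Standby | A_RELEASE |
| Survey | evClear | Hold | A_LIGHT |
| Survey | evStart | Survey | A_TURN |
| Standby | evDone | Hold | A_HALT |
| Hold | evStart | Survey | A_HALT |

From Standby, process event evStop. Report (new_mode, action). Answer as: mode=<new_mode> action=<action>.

current mode = Standby; filter table to that mode:
  (Standby, evStop) → (Hold, A_TURN)  ← event matches
  (Standby, evClear) → (Standby, A_RELEASE)
  (Standby, evStart) → (Hold, A_TURN)
  (Standby, evDone) → (Hold, A_HALT)
event = evStop selects (Hold, A_TURN)

mode=Hold action=A_TURN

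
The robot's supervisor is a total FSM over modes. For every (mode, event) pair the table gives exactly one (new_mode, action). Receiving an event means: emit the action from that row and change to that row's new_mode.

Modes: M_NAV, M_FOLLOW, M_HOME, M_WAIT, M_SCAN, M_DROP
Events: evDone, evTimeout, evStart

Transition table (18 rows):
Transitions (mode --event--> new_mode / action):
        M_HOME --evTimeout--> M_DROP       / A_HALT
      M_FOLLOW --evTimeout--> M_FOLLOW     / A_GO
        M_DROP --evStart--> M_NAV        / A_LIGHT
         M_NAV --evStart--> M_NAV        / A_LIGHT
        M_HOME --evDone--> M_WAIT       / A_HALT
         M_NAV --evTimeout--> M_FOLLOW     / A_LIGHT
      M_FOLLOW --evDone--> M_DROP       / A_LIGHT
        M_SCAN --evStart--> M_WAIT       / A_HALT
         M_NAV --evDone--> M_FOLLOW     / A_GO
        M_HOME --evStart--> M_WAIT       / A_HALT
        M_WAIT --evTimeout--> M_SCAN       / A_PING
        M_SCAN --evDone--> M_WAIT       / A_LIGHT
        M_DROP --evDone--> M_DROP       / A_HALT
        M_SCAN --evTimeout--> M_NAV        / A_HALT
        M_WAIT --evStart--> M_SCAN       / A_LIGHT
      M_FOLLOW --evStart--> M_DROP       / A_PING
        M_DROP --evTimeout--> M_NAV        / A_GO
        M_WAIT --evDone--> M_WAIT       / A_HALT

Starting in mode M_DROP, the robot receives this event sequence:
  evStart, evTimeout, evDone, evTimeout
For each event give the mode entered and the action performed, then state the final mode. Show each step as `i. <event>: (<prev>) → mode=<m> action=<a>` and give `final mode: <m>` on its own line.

1. evStart: (M_DROP) → mode=M_NAV action=A_LIGHT
2. evTimeout: (M_NAV) → mode=M_FOLLOW action=A_LIGHT
3. evDone: (M_FOLLOW) → mode=M_DROP action=A_LIGHT
4. evTimeout: (M_DROP) → mode=M_NAV action=A_GO

final mode: M_NAV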